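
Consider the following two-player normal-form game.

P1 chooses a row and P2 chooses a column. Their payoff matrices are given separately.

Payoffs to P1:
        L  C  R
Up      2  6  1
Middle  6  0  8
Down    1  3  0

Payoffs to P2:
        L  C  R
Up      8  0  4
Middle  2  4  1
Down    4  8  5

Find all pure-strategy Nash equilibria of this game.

(Up, L): P1 can switch to Middle (2 → 6). Not NE.
(Up, C): P2 can switch to L (0 → 8). Not NE.
(Up, R): P1 can switch to Middle (1 → 8). Not NE.
(Middle, L): P2 can switch to C (2 → 4). Not NE.
(Middle, C): P1 can switch to Up (0 → 6). Not NE.
(Middle, R): P2 can switch to L (1 → 2). Not NE.
(Down, L): P1 can switch to Up (1 → 2). Not NE.
(Down, C): P1 can switch to Up (3 → 6). Not NE.
(Down, R): P1 can switch to Up (0 → 1). Not NE.

This game has no pure Nash equilibrium.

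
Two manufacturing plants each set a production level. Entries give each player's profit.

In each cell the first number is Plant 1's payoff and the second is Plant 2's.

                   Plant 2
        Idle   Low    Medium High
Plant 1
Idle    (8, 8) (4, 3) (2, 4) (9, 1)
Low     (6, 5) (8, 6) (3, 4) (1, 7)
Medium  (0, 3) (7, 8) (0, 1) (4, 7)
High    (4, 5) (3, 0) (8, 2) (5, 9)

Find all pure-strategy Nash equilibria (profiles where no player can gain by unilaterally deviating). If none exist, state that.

Pure NE: (Idle, Idle)

For each strategy profile, look for a profitable unilateral deviation.
(Idle, Idle): Plant 1 gets 8, best alternative 6; Plant 2 gets 8, best alternative 4. No profitable deviation — NE.
(Idle, Low): Plant 1 can switch to Low (4 → 8). Not NE.
(Idle, Medium): Plant 1 can switch to Low (2 → 3). Not NE.
(Idle, High): Plant 2 can switch to Idle (1 → 8). Not NE.
(Low, Idle): Plant 1 can switch to Idle (6 → 8). Not NE.
(Low, Low): Plant 2 can switch to High (6 → 7). Not NE.
(Low, Medium): Plant 1 can switch to High (3 → 8). Not NE.
(Low, High): Plant 1 can switch to Idle (1 → 9). Not NE.
(Medium, Idle): Plant 1 can switch to Idle (0 → 8). Not NE.
(The remaining 7 profiles each have a profitable deviation by the same check.)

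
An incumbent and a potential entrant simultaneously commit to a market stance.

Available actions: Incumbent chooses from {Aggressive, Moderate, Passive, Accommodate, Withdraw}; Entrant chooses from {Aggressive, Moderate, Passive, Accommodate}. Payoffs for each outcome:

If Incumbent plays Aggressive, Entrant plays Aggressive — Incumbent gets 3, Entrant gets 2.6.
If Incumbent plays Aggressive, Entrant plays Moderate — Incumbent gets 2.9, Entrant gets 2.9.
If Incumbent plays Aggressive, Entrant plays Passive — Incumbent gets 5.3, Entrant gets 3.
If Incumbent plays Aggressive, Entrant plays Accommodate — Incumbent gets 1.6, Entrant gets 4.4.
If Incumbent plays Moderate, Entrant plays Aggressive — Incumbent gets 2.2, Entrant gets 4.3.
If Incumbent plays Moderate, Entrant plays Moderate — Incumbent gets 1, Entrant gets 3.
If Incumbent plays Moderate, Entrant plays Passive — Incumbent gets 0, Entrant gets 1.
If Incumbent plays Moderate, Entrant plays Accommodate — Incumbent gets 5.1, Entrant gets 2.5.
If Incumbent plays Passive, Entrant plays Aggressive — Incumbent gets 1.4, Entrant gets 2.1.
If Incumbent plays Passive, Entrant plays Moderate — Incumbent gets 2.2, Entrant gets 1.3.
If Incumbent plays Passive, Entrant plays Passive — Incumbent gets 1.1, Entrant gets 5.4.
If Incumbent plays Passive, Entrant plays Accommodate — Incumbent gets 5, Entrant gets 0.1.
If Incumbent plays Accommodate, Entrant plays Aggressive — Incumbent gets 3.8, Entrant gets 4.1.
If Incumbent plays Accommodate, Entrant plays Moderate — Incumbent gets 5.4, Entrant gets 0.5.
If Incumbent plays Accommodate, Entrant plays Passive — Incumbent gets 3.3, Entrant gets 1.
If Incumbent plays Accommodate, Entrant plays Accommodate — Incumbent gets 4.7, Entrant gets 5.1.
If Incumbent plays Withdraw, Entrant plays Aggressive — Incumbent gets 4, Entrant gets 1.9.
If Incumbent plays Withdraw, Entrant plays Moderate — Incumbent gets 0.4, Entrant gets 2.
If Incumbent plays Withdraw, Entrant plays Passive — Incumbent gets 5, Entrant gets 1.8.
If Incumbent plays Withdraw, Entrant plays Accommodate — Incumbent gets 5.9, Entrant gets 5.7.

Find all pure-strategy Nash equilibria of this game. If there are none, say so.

Pure NE: (Withdraw, Accommodate)

Mark each player's best response to every combination of opponents' strategies; a profile where every player is best-responding is a pure Nash equilibrium.
Incumbent against Aggressive: payoffs 3, 2.2, 1.4, 3.8, 4 → best response Withdraw.
Incumbent against Moderate: payoffs 2.9, 1, 2.2, 5.4, 0.4 → best response Accommodate.
Incumbent against Passive: payoffs 5.3, 0, 1.1, 3.3, 5 → best response Aggressive.
Incumbent against Accommodate: payoffs 1.6, 5.1, 5, 4.7, 5.9 → best response Withdraw.
Entrant against Aggressive: payoffs 2.6, 2.9, 3, 4.4 → best response Accommodate.
Entrant against Moderate: payoffs 4.3, 3, 1, 2.5 → best response Aggressive.
Entrant against Passive: payoffs 2.1, 1.3, 5.4, 0.1 → best response Passive.
Entrant against Accommodate: payoffs 4.1, 0.5, 1, 5.1 → best response Accommodate.
Entrant against Withdraw: payoffs 1.9, 2, 1.8, 5.7 → best response Accommodate.
Mutual best responses: (Withdraw, Accommodate).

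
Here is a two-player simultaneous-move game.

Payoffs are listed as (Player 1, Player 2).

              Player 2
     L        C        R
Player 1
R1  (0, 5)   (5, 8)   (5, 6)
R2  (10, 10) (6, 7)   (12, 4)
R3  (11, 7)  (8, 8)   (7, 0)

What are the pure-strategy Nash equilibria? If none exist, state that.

(R3, C)

(R1, L): Player 1 can switch to R2 (0 → 10). Not NE.
(R1, C): Player 1 can switch to R2 (5 → 6). Not NE.
(R1, R): Player 1 can switch to R2 (5 → 12). Not NE.
(R2, L): Player 1 can switch to R3 (10 → 11). Not NE.
(R2, C): Player 1 can switch to R3 (6 → 8). Not NE.
(R2, R): Player 2 can switch to L (4 → 10). Not NE.
(R3, L): Player 2 can switch to C (7 → 8). Not NE.
(R3, C): Player 1 gets 8, best alternative 6; Player 2 gets 8, best alternative 7. No profitable deviation — NE.
(R3, R): Player 1 can switch to R2 (7 → 12). Not NE.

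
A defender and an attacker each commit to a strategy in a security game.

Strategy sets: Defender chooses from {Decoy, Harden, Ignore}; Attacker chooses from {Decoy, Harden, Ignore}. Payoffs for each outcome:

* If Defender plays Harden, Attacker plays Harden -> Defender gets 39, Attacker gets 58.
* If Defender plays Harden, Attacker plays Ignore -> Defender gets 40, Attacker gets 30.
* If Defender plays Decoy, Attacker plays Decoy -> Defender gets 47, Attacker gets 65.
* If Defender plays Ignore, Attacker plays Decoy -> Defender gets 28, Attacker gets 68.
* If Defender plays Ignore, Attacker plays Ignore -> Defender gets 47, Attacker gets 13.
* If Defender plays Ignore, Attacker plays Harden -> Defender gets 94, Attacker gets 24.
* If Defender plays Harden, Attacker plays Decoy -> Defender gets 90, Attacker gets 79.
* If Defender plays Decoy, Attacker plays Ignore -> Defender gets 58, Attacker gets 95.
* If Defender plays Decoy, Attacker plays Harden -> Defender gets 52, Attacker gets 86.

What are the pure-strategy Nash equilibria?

The pure Nash equilibria are (Decoy, Ignore), (Harden, Decoy).

Defender against Decoy: payoffs 47, 90, 28 → best response Harden.
Defender against Harden: payoffs 52, 39, 94 → best response Ignore.
Defender against Ignore: payoffs 58, 40, 47 → best response Decoy.
Attacker against Decoy: payoffs 65, 86, 95 → best response Ignore.
Attacker against Harden: payoffs 79, 58, 30 → best response Decoy.
Attacker against Ignore: payoffs 68, 24, 13 → best response Decoy.
Mutual best responses: (Decoy, Ignore); (Harden, Decoy).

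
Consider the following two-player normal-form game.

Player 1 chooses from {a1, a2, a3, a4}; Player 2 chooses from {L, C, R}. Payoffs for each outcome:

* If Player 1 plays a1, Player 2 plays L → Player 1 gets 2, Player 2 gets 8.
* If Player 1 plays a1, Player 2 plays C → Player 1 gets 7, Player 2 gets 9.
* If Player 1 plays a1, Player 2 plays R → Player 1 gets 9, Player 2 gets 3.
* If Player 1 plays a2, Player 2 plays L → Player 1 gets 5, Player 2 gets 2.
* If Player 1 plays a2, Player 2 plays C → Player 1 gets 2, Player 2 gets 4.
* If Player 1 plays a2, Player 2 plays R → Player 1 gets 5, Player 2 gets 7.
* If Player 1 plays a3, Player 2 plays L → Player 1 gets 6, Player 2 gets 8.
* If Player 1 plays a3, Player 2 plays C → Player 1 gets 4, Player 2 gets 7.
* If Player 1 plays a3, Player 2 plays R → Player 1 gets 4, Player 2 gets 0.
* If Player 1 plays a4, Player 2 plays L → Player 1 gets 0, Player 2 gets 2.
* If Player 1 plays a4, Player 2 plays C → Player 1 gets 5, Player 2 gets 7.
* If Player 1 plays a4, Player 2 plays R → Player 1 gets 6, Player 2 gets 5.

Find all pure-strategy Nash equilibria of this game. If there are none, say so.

(a1, L): Player 1 can switch to a2 (2 → 5). Not NE.
(a1, C): Player 1 gets 7, best alternative 5; Player 2 gets 9, best alternative 8. No profitable deviation — NE.
(a1, R): Player 2 can switch to L (3 → 8). Not NE.
(a2, L): Player 1 can switch to a3 (5 → 6). Not NE.
(a2, C): Player 1 can switch to a1 (2 → 7). Not NE.
(a2, R): Player 1 can switch to a1 (5 → 9). Not NE.
(a3, L): Player 1 gets 6, best alternative 5; Player 2 gets 8, best alternative 7. No profitable deviation — NE.
(a3, C): Player 1 can switch to a1 (4 → 7). Not NE.
(a3, R): Player 1 can switch to a1 (4 → 9). Not NE.
(a4, L): Player 1 can switch to a1 (0 → 2). Not NE.
(a4, C): Player 1 can switch to a1 (5 → 7). Not NE.
(a4, R): Player 1 can switch to a1 (6 → 9). Not NE.

Pure-strategy Nash equilibria: (a1, C); (a3, L)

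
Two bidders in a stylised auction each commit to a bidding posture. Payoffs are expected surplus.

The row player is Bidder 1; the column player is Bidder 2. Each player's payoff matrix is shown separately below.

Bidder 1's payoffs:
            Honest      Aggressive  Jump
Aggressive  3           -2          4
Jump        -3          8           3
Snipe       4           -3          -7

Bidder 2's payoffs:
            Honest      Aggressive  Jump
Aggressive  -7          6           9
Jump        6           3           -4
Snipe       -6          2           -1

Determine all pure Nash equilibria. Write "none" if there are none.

The unique pure-strategy Nash equilibrium is (Aggressive, Jump).

Check each profile: it is a Nash equilibrium iff no player can strictly gain by switching unilaterally.
(Aggressive, Honest): Bidder 1 can switch to Snipe (3 → 4). Not NE.
(Aggressive, Aggressive): Bidder 1 can switch to Jump (-2 → 8). Not NE.
(Aggressive, Jump): Bidder 1 gets 4, best alternative 3; Bidder 2 gets 9, best alternative 6. No profitable deviation — NE.
(Jump, Honest): Bidder 1 can switch to Aggressive (-3 → 3). Not NE.
(Jump, Aggressive): Bidder 2 can switch to Honest (3 → 6). Not NE.
(Jump, Jump): Bidder 1 can switch to Aggressive (3 → 4). Not NE.
(Snipe, Honest): Bidder 2 can switch to Aggressive (-6 → 2). Not NE.
(Snipe, Aggressive): Bidder 1 can switch to Aggressive (-3 → -2). Not NE.
(Snipe, Jump): Bidder 1 can switch to Aggressive (-7 → 4). Not NE.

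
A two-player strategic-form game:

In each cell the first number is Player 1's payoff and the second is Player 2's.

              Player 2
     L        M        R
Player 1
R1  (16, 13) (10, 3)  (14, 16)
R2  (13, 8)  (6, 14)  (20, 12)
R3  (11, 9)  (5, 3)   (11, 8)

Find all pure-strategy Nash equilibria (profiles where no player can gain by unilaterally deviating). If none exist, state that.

This game has no pure Nash equilibrium.

For each player, find the best response to each opponent profile; mutual best responses are the pure NE.
Player 1 against L: payoffs 16, 13, 11 → best response R1.
Player 1 against M: payoffs 10, 6, 5 → best response R1.
Player 1 against R: payoffs 14, 20, 11 → best response R2.
Player 2 against R1: payoffs 13, 3, 16 → best response R.
Player 2 against R2: payoffs 8, 14, 12 → best response M.
Player 2 against R3: payoffs 9, 3, 8 → best response L.
No profile is a mutual best response for all players.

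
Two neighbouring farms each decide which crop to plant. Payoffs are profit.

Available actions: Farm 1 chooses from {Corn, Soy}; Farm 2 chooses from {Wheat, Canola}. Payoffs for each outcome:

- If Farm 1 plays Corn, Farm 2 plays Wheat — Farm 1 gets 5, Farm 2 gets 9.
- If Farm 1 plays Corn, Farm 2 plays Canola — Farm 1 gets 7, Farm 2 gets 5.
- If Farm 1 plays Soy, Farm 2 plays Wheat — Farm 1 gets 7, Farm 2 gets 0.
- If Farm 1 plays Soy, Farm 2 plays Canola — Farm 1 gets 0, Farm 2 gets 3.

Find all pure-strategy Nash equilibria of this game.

(Corn, Wheat): Farm 1 can switch to Soy (5 → 7). Not NE.
(Corn, Canola): Farm 2 can switch to Wheat (5 → 9). Not NE.
(Soy, Wheat): Farm 2 can switch to Canola (0 → 3). Not NE.
(Soy, Canola): Farm 1 can switch to Corn (0 → 7). Not NE.

This game has no pure Nash equilibrium.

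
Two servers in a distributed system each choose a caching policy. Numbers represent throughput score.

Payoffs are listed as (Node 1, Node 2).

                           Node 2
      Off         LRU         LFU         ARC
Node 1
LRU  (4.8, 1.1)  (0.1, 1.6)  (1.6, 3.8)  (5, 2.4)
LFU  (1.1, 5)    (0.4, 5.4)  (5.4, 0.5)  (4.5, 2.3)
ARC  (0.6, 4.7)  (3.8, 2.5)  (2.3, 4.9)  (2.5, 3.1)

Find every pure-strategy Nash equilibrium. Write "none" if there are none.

There is no pure-strategy Nash equilibrium.

Mark each player's best response to every combination of opponents' strategies; a profile where every player is best-responding is a pure Nash equilibrium.
Node 1 against Off: payoffs 4.8, 1.1, 0.6 → best response LRU.
Node 1 against LRU: payoffs 0.1, 0.4, 3.8 → best response ARC.
Node 1 against LFU: payoffs 1.6, 5.4, 2.3 → best response LFU.
Node 1 against ARC: payoffs 5, 4.5, 2.5 → best response LRU.
Node 2 against LRU: payoffs 1.1, 1.6, 3.8, 2.4 → best response LFU.
Node 2 against LFU: payoffs 5, 5.4, 0.5, 2.3 → best response LRU.
Node 2 against ARC: payoffs 4.7, 2.5, 4.9, 3.1 → best response LFU.
No profile is a mutual best response for all players.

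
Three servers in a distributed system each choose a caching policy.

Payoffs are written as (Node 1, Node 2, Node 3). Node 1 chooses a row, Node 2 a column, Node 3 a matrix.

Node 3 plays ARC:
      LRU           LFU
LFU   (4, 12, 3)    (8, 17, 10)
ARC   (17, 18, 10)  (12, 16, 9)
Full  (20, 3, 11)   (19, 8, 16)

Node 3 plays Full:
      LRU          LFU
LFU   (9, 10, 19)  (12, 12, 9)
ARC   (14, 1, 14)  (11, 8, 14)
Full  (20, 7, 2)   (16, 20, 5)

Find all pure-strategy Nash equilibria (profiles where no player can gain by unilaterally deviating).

Node 1 against (LRU, ARC): payoffs 4, 17, 20 → best response Full.
Node 1 against (LRU, Full): payoffs 9, 14, 20 → best response Full.
Node 1 against (LFU, ARC): payoffs 8, 12, 19 → best response Full.
Node 1 against (LFU, Full): payoffs 12, 11, 16 → best response Full.
Node 2 against (LFU, ARC): payoffs 12, 17 → best response LFU.
Node 2 against (LFU, Full): payoffs 10, 12 → best response LFU.
Node 2 against (ARC, ARC): payoffs 18, 16 → best response LRU.
Node 2 against (ARC, Full): payoffs 1, 8 → best response LFU.
Node 2 against (Full, ARC): payoffs 3, 8 → best response LFU.
Node 2 against (Full, Full): payoffs 7, 20 → best response LFU.
Node 3 against (LFU, LRU): payoffs 3, 19 → best response Full.
Node 3 against (LFU, LFU): payoffs 10, 9 → best response ARC.
Node 3 against (ARC, LRU): payoffs 10, 14 → best response Full.
Node 3 against (ARC, LFU): payoffs 9, 14 → best response Full.
Node 3 against (Full, LRU): payoffs 11, 2 → best response ARC.
Node 3 against (Full, LFU): payoffs 16, 5 → best response ARC.
Mutual best responses: (Full, LFU, ARC).

The unique pure-strategy Nash equilibrium is (Full, LFU, ARC).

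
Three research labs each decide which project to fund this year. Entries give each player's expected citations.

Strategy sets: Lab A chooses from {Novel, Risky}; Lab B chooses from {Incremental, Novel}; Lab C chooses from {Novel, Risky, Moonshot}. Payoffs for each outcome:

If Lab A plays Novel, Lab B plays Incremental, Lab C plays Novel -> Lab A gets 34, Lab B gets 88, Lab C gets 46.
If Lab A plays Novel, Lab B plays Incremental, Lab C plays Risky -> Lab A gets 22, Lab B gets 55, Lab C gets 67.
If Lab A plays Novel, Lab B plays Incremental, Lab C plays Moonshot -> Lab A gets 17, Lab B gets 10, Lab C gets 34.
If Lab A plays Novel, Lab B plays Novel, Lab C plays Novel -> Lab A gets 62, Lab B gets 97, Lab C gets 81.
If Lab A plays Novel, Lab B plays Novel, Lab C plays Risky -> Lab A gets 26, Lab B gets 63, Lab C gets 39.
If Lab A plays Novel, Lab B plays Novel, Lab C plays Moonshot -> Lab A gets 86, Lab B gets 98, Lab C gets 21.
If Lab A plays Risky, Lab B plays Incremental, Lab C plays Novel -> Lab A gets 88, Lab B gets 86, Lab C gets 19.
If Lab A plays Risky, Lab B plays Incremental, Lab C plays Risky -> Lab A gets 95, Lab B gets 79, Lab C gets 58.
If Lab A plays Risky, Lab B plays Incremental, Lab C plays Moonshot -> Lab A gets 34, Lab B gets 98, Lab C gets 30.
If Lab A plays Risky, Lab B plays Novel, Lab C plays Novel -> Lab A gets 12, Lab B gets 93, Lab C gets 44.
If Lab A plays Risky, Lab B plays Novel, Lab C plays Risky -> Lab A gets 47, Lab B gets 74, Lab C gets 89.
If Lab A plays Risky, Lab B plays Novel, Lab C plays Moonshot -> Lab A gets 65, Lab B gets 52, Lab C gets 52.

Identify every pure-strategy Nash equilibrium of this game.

(Novel, Incremental, Novel): Lab A can switch to Risky (34 → 88). Not NE.
(Novel, Incremental, Risky): Lab A can switch to Risky (22 → 95). Not NE.
(Novel, Incremental, Moonshot): Lab A can switch to Risky (17 → 34). Not NE.
(Novel, Novel, Novel): Lab A gets 62, best alternative 12; Lab B gets 97, best alternative 88; Lab C gets 81, best alternative 39. No profitable deviation — NE.
(Novel, Novel, Risky): Lab A can switch to Risky (26 → 47). Not NE.
(Novel, Novel, Moonshot): Lab C can switch to Novel (21 → 81). Not NE.
(Risky, Incremental, Novel): Lab B can switch to Novel (86 → 93). Not NE.
(Risky, Incremental, Risky): Lab A gets 95, best alternative 22; Lab B gets 79, best alternative 74; Lab C gets 58, best alternative 30. No profitable deviation — NE.
(Risky, Incremental, Moonshot): Lab C can switch to Risky (30 → 58). Not NE.
(Risky, Novel, Novel): Lab A can switch to Novel (12 → 62). Not NE.
(The remaining 2 profiles each have a profitable deviation by the same check.)

Pure-strategy Nash equilibria: (Novel, Novel, Novel); (Risky, Incremental, Risky)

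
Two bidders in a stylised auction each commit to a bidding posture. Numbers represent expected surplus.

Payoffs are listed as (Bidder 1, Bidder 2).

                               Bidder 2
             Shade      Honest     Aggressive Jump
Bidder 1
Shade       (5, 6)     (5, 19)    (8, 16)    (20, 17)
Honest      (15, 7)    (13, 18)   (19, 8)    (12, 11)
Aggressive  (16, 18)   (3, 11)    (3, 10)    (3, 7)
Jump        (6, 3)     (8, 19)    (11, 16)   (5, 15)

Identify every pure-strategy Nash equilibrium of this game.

For each player, find the best response to each opponent profile; mutual best responses are the pure NE.
Bidder 1 against Shade: payoffs 5, 15, 16, 6 → best response Aggressive.
Bidder 1 against Honest: payoffs 5, 13, 3, 8 → best response Honest.
Bidder 1 against Aggressive: payoffs 8, 19, 3, 11 → best response Honest.
Bidder 1 against Jump: payoffs 20, 12, 3, 5 → best response Shade.
Bidder 2 against Shade: payoffs 6, 19, 16, 17 → best response Honest.
Bidder 2 against Honest: payoffs 7, 18, 8, 11 → best response Honest.
Bidder 2 against Aggressive: payoffs 18, 11, 10, 7 → best response Shade.
Bidder 2 against Jump: payoffs 3, 19, 16, 15 → best response Honest.
Mutual best responses: (Honest, Honest); (Aggressive, Shade).

The pure Nash equilibria are (Honest, Honest); (Aggressive, Shade).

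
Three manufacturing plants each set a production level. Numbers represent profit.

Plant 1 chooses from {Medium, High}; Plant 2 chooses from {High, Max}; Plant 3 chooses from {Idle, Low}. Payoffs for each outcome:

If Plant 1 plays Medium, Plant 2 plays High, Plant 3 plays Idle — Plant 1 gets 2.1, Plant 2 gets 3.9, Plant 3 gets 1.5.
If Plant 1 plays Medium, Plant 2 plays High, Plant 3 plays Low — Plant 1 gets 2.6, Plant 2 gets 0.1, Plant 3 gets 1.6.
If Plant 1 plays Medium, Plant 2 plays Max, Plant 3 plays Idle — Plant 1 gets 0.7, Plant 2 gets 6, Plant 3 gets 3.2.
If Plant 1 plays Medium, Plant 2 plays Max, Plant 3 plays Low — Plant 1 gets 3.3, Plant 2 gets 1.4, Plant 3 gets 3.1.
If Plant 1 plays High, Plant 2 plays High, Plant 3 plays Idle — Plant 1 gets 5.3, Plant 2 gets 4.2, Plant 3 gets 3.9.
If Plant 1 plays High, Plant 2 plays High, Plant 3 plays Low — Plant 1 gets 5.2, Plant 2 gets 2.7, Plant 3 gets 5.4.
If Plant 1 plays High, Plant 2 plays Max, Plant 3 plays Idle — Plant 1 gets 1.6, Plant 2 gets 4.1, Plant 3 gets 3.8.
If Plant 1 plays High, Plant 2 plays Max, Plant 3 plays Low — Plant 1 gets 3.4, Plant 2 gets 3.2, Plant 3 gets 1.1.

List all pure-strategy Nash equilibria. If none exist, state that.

(Medium, High, Idle): Plant 1 can switch to High (2.1 → 5.3). Not NE.
(Medium, High, Low): Plant 1 can switch to High (2.6 → 5.2). Not NE.
(Medium, Max, Idle): Plant 1 can switch to High (0.7 → 1.6). Not NE.
(Medium, Max, Low): Plant 1 can switch to High (3.3 → 3.4). Not NE.
(High, High, Idle): Plant 3 can switch to Low (3.9 → 5.4). Not NE.
(High, High, Low): Plant 2 can switch to Max (2.7 → 3.2). Not NE.
(High, Max, Idle): Plant 2 can switch to High (4.1 → 4.2). Not NE.
(High, Max, Low): Plant 3 can switch to Idle (1.1 → 3.8). Not NE.

none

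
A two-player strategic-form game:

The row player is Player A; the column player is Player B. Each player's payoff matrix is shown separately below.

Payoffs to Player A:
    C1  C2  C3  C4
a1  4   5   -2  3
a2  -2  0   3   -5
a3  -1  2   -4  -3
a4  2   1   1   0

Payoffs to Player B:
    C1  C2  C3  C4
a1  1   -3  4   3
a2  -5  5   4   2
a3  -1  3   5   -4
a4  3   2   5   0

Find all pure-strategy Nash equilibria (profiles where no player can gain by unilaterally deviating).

This game has no pure Nash equilibrium.

(a1, C1): Player B can switch to C3 (1 → 4). Not NE.
(a1, C2): Player B can switch to C1 (-3 → 1). Not NE.
(a1, C3): Player A can switch to a2 (-2 → 3). Not NE.
(a1, C4): Player B can switch to C3 (3 → 4). Not NE.
(a2, C1): Player A can switch to a1 (-2 → 4). Not NE.
(a2, C2): Player A can switch to a1 (0 → 5). Not NE.
(a2, C3): Player B can switch to C2 (4 → 5). Not NE.
(a2, C4): Player A can switch to a1 (-5 → 3). Not NE.
(a3, C1): Player A can switch to a1 (-1 → 4). Not NE.
(a3, C2): Player A can switch to a1 (2 → 5). Not NE.
(The remaining 6 profiles each have a profitable deviation by the same check.)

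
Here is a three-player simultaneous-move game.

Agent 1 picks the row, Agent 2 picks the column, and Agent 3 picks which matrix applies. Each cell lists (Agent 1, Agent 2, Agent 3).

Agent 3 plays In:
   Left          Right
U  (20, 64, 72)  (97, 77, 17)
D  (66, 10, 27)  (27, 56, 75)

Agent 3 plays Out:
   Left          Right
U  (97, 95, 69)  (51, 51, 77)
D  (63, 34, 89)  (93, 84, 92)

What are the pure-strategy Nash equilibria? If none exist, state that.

(U, Left, In): Agent 1 can switch to D (20 → 66). Not NE.
(U, Left, Out): Agent 3 can switch to In (69 → 72). Not NE.
(U, Right, In): Agent 3 can switch to Out (17 → 77). Not NE.
(U, Right, Out): Agent 1 can switch to D (51 → 93). Not NE.
(D, Left, In): Agent 2 can switch to Right (10 → 56). Not NE.
(D, Left, Out): Agent 1 can switch to U (63 → 97). Not NE.
(D, Right, In): Agent 1 can switch to U (27 → 97). Not NE.
(D, Right, Out): Agent 1 gets 93, best alternative 51; Agent 2 gets 84, best alternative 34; Agent 3 gets 92, best alternative 75. No profitable deviation — NE.

(D, Right, Out)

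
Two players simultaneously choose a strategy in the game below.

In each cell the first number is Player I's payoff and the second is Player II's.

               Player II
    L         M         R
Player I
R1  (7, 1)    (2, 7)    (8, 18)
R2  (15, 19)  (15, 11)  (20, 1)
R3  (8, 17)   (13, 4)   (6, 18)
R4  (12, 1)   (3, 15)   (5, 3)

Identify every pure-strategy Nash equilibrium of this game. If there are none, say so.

Pure NE: (R2, L)

(R1, L): Player I can switch to R2 (7 → 15). Not NE.
(R1, M): Player I can switch to R2 (2 → 15). Not NE.
(R1, R): Player I can switch to R2 (8 → 20). Not NE.
(R2, L): Player I gets 15, best alternative 12; Player II gets 19, best alternative 11. No profitable deviation — NE.
(R2, M): Player II can switch to L (11 → 19). Not NE.
(R2, R): Player II can switch to L (1 → 19). Not NE.
(R3, L): Player I can switch to R2 (8 → 15). Not NE.
(The remaining 5 profiles each have a profitable deviation by the same check.)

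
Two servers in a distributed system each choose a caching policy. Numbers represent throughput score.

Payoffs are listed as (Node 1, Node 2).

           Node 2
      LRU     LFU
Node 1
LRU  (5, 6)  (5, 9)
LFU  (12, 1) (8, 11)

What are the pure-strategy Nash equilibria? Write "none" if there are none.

(LRU, LRU): Node 1 can switch to LFU (5 → 12). Not NE.
(LRU, LFU): Node 1 can switch to LFU (5 → 8). Not NE.
(LFU, LRU): Node 2 can switch to LFU (1 → 11). Not NE.
(LFU, LFU): Node 1 gets 8, best alternative 5; Node 2 gets 11, best alternative 1. No profitable deviation — NE.

(LFU, LFU)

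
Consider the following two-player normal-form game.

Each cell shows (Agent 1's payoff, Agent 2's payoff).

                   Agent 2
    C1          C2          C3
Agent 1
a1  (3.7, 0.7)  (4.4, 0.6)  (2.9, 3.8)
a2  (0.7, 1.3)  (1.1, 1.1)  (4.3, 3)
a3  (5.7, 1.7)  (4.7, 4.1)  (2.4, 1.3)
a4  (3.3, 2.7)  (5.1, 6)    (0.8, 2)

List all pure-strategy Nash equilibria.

For each player, find the best response to each opponent profile; mutual best responses are the pure NE.
Agent 1 against C1: payoffs 3.7, 0.7, 5.7, 3.3 → best response a3.
Agent 1 against C2: payoffs 4.4, 1.1, 4.7, 5.1 → best response a4.
Agent 1 against C3: payoffs 2.9, 4.3, 2.4, 0.8 → best response a2.
Agent 2 against a1: payoffs 0.7, 0.6, 3.8 → best response C3.
Agent 2 against a2: payoffs 1.3, 1.1, 3 → best response C3.
Agent 2 against a3: payoffs 1.7, 4.1, 1.3 → best response C2.
Agent 2 against a4: payoffs 2.7, 6, 2 → best response C2.
Mutual best responses: (a2, C3); (a4, C2).

Pure-strategy Nash equilibria: (a2, C3) and (a4, C2)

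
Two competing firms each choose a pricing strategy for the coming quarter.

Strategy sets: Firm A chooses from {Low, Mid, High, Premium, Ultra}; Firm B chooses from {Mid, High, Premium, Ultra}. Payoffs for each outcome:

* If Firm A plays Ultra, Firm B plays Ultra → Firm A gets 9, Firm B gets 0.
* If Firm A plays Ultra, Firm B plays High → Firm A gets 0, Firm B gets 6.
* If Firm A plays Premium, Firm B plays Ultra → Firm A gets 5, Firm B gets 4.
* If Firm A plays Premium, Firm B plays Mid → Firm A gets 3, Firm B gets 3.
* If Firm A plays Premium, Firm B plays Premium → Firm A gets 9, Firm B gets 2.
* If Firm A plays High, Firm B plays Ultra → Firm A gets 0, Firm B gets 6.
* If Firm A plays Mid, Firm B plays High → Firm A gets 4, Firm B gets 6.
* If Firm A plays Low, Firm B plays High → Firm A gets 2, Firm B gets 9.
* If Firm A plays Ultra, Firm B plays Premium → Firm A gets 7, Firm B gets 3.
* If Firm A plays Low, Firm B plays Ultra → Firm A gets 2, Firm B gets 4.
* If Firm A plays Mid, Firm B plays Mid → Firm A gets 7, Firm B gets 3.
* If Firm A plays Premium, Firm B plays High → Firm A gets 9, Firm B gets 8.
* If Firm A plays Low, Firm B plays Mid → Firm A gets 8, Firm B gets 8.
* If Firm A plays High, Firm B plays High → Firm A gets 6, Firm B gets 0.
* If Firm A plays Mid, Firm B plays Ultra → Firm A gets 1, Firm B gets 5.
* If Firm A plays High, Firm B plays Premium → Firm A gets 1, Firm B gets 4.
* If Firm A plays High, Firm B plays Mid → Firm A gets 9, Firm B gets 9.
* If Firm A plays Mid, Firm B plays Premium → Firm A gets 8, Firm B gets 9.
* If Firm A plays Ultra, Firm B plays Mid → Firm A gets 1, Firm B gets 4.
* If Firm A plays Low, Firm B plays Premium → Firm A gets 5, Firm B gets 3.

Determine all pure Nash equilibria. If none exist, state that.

Firm A against Mid: payoffs 8, 7, 9, 3, 1 → best response High.
Firm A against High: payoffs 2, 4, 6, 9, 0 → best response Premium.
Firm A against Premium: payoffs 5, 8, 1, 9, 7 → best response Premium.
Firm A against Ultra: payoffs 2, 1, 0, 5, 9 → best response Ultra.
Firm B against Low: payoffs 8, 9, 3, 4 → best response High.
Firm B against Mid: payoffs 3, 6, 9, 5 → best response Premium.
Firm B against High: payoffs 9, 0, 4, 6 → best response Mid.
Firm B against Premium: payoffs 3, 8, 2, 4 → best response High.
Firm B against Ultra: payoffs 4, 6, 3, 0 → best response High.
Mutual best responses: (High, Mid); (Premium, High).

Pure-strategy Nash equilibria: (High, Mid); (Premium, High)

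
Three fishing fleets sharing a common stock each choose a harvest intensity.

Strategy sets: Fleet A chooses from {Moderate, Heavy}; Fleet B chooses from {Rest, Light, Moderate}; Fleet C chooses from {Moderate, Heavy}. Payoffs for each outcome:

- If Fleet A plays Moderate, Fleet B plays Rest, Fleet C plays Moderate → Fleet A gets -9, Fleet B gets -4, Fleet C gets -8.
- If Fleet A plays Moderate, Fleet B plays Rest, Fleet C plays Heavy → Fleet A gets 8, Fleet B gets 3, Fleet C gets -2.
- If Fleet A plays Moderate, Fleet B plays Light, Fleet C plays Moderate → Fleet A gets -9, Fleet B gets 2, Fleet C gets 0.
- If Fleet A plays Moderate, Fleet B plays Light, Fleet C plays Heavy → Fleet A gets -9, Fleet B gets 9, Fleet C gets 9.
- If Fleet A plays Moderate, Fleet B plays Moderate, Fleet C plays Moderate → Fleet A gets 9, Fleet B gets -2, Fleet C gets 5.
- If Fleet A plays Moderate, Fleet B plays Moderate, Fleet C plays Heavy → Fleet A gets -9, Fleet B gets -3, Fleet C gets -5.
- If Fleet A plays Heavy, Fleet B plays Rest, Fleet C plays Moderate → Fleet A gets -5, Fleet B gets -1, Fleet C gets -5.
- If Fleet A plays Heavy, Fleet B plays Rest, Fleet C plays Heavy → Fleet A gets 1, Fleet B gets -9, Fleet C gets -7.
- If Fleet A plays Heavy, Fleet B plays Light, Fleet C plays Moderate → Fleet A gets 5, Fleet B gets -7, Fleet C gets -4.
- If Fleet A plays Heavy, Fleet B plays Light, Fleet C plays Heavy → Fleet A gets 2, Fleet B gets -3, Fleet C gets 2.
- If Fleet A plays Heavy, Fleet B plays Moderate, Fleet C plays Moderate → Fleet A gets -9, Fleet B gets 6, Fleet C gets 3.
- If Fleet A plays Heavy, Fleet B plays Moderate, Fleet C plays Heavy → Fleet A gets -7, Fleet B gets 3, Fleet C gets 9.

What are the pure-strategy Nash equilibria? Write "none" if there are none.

(Heavy, Moderate, Heavy)

For each strategy profile, look for a profitable unilateral deviation.
(Moderate, Rest, Moderate): Fleet A can switch to Heavy (-9 → -5). Not NE.
(Moderate, Rest, Heavy): Fleet B can switch to Light (3 → 9). Not NE.
(Moderate, Light, Moderate): Fleet A can switch to Heavy (-9 → 5). Not NE.
(Moderate, Light, Heavy): Fleet A can switch to Heavy (-9 → 2). Not NE.
(Moderate, Moderate, Moderate): Fleet B can switch to Light (-2 → 2). Not NE.
(Moderate, Moderate, Heavy): Fleet A can switch to Heavy (-9 → -7). Not NE.
(Heavy, Moderate, Heavy): Fleet A gets -7, best alternative -9; Fleet B gets 3, best alternative -3; Fleet C gets 9, best alternative 3. No profitable deviation — NE.
(The remaining 5 profiles each have a profitable deviation by the same check.)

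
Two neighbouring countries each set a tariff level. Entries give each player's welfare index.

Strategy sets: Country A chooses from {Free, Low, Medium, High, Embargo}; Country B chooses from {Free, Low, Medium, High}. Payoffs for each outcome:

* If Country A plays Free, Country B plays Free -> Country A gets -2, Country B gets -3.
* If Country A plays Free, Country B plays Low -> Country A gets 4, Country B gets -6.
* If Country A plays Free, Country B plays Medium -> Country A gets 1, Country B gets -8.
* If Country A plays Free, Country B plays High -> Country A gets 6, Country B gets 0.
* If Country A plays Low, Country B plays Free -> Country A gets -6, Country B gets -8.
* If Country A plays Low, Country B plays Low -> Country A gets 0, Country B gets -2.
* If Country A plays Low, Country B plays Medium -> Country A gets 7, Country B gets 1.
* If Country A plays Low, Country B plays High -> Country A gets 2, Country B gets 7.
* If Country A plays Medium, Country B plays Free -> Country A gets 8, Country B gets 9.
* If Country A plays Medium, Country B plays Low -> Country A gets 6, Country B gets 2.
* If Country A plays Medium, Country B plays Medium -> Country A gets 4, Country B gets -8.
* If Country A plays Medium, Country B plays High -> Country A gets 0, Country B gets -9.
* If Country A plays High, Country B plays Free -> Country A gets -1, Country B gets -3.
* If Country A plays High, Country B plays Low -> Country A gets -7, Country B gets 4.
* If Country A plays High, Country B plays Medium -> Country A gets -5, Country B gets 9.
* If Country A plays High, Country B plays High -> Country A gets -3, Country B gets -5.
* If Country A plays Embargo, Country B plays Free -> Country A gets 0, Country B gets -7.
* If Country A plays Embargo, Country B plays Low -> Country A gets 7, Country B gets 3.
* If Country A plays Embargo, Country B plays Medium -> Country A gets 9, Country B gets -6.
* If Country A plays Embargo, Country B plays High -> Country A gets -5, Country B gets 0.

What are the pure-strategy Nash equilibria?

The pure Nash equilibria are (Free, High); (Medium, Free); (Embargo, Low).

(Free, Free): Country A can switch to Medium (-2 → 8). Not NE.
(Free, Low): Country A can switch to Medium (4 → 6). Not NE.
(Free, Medium): Country A can switch to Low (1 → 7). Not NE.
(Free, High): Country A gets 6, best alternative 2; Country B gets 0, best alternative -3. No profitable deviation — NE.
(Low, Free): Country A can switch to Free (-6 → -2). Not NE.
(Low, Low): Country A can switch to Free (0 → 4). Not NE.
(Low, Medium): Country A can switch to Embargo (7 → 9). Not NE.
(Medium, Free): Country A gets 8, best alternative 0; Country B gets 9, best alternative 2. No profitable deviation — NE.
(Embargo, Low): Country A gets 7, best alternative 6; Country B gets 3, best alternative 0. No profitable deviation — NE.
(The remaining 11 profiles each have a profitable deviation by the same check.)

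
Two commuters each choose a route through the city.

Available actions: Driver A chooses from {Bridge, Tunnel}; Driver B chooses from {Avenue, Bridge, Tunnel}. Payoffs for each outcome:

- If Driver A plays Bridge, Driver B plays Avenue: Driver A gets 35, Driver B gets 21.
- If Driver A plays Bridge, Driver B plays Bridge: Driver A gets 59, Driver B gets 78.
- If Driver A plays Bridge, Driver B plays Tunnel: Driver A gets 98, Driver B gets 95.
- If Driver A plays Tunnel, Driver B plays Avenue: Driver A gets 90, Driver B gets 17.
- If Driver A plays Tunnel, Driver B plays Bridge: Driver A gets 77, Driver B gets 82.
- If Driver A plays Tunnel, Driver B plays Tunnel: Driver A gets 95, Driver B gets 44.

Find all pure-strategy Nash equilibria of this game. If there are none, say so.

(Bridge, Tunnel), (Tunnel, Bridge)

Driver A against Avenue: payoffs 35, 90 → best response Tunnel.
Driver A against Bridge: payoffs 59, 77 → best response Tunnel.
Driver A against Tunnel: payoffs 98, 95 → best response Bridge.
Driver B against Bridge: payoffs 21, 78, 95 → best response Tunnel.
Driver B against Tunnel: payoffs 17, 82, 44 → best response Bridge.
Mutual best responses: (Bridge, Tunnel); (Tunnel, Bridge).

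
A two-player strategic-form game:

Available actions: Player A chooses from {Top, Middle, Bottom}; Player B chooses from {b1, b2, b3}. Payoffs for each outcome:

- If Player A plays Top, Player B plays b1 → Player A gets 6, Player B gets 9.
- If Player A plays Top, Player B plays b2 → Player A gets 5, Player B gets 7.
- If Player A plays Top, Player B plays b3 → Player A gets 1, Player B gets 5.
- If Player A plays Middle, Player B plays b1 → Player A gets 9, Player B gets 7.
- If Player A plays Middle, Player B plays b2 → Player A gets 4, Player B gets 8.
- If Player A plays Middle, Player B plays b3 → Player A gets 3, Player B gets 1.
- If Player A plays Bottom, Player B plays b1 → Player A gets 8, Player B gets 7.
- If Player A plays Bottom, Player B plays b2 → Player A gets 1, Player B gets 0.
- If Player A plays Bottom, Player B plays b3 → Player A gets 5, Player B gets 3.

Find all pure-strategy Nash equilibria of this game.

This game has no pure Nash equilibrium.

Player A against b1: payoffs 6, 9, 8 → best response Middle.
Player A against b2: payoffs 5, 4, 1 → best response Top.
Player A against b3: payoffs 1, 3, 5 → best response Bottom.
Player B against Top: payoffs 9, 7, 5 → best response b1.
Player B against Middle: payoffs 7, 8, 1 → best response b2.
Player B against Bottom: payoffs 7, 0, 3 → best response b1.
No profile is a mutual best response for all players.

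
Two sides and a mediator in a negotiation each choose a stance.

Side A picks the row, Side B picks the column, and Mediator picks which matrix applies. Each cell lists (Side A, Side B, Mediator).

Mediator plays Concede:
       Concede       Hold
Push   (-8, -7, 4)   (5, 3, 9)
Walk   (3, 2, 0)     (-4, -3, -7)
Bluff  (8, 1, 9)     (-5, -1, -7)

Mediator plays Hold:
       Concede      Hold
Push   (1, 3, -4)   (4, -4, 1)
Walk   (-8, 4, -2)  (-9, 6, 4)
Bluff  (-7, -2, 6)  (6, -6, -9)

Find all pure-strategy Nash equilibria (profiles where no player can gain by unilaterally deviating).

Side A against (Concede, Concede): payoffs -8, 3, 8 → best response Bluff.
Side A against (Concede, Hold): payoffs 1, -8, -7 → best response Push.
Side A against (Hold, Concede): payoffs 5, -4, -5 → best response Push.
Side A against (Hold, Hold): payoffs 4, -9, 6 → best response Bluff.
Side B against (Push, Concede): payoffs -7, 3 → best response Hold.
Side B against (Push, Hold): payoffs 3, -4 → best response Concede.
Side B against (Walk, Concede): payoffs 2, -3 → best response Concede.
Side B against (Walk, Hold): payoffs 4, 6 → best response Hold.
Side B against (Bluff, Concede): payoffs 1, -1 → best response Concede.
Side B against (Bluff, Hold): payoffs -2, -6 → best response Concede.
Mediator against (Push, Concede): payoffs 4, -4 → best response Concede.
Mediator against (Push, Hold): payoffs 9, 1 → best response Concede.
Mediator against (Walk, Concede): payoffs 0, -2 → best response Concede.
Mediator against (Walk, Hold): payoffs -7, 4 → best response Hold.
Mediator against (Bluff, Concede): payoffs 9, 6 → best response Concede.
Mediator against (Bluff, Hold): payoffs -7, -9 → best response Concede.
Mutual best responses: (Push, Hold, Concede); (Bluff, Concede, Concede).

(Push, Hold, Concede) and (Bluff, Concede, Concede)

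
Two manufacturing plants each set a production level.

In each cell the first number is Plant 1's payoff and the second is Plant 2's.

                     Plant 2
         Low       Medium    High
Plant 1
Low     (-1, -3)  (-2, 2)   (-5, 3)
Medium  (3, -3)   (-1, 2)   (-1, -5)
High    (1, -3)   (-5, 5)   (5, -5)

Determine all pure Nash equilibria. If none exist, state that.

Plant 1 against Low: payoffs -1, 3, 1 → best response Medium.
Plant 1 against Medium: payoffs -2, -1, -5 → best response Medium.
Plant 1 against High: payoffs -5, -1, 5 → best response High.
Plant 2 against Low: payoffs -3, 2, 3 → best response High.
Plant 2 against Medium: payoffs -3, 2, -5 → best response Medium.
Plant 2 against High: payoffs -3, 5, -5 → best response Medium.
Mutual best responses: (Medium, Medium).

(Medium, Medium)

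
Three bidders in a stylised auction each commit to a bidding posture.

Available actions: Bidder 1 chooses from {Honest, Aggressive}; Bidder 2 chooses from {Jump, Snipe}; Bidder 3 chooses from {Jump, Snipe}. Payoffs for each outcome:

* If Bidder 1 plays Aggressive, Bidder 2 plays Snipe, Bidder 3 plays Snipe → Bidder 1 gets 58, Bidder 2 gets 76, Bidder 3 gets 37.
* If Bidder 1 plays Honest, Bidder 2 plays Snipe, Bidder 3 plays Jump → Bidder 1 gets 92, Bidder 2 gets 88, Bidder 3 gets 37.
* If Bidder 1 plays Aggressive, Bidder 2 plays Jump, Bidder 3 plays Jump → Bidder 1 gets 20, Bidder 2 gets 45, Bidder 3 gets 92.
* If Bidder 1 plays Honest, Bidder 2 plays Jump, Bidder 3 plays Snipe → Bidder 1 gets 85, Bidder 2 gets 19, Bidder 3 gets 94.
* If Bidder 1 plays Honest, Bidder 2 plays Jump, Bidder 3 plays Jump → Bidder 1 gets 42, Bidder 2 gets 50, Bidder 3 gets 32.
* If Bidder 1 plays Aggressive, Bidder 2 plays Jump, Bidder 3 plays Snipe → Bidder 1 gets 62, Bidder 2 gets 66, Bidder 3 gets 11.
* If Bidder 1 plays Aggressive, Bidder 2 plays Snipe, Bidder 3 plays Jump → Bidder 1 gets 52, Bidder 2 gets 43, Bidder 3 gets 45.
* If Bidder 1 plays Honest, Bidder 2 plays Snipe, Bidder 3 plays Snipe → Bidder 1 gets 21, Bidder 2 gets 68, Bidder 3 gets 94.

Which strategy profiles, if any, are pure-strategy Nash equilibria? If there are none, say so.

Bidder 1 against (Jump, Jump): payoffs 42, 20 → best response Honest.
Bidder 1 against (Jump, Snipe): payoffs 85, 62 → best response Honest.
Bidder 1 against (Snipe, Jump): payoffs 92, 52 → best response Honest.
Bidder 1 against (Snipe, Snipe): payoffs 21, 58 → best response Aggressive.
Bidder 2 against (Honest, Jump): payoffs 50, 88 → best response Snipe.
Bidder 2 against (Honest, Snipe): payoffs 19, 68 → best response Snipe.
Bidder 2 against (Aggressive, Jump): payoffs 45, 43 → best response Jump.
Bidder 2 against (Aggressive, Snipe): payoffs 66, 76 → best response Snipe.
Bidder 3 against (Honest, Jump): payoffs 32, 94 → best response Snipe.
Bidder 3 against (Honest, Snipe): payoffs 37, 94 → best response Snipe.
Bidder 3 against (Aggressive, Jump): payoffs 92, 11 → best response Jump.
Bidder 3 against (Aggressive, Snipe): payoffs 45, 37 → best response Jump.
No profile is a mutual best response for all players.

This game has no pure Nash equilibrium.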